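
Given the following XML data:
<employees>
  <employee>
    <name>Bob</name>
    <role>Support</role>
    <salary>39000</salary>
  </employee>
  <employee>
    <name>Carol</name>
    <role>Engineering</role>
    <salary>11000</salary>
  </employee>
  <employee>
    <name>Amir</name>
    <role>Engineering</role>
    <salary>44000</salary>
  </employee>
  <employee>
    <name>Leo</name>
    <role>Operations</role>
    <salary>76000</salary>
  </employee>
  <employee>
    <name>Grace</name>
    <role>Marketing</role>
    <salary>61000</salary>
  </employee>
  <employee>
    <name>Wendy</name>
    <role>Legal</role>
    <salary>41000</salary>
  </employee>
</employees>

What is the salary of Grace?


Searching for <employee> with <name>Grace</name>
Found at position 5
<salary>61000</salary>

ANSWER: 61000


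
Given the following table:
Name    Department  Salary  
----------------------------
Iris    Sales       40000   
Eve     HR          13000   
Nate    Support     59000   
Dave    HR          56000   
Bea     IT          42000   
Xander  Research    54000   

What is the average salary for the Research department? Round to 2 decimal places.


Research department members:
  Xander: 54000
Sum = 54000
Count = 1
Average = 54000 / 1 = 54000.00

ANSWER: 54000.00


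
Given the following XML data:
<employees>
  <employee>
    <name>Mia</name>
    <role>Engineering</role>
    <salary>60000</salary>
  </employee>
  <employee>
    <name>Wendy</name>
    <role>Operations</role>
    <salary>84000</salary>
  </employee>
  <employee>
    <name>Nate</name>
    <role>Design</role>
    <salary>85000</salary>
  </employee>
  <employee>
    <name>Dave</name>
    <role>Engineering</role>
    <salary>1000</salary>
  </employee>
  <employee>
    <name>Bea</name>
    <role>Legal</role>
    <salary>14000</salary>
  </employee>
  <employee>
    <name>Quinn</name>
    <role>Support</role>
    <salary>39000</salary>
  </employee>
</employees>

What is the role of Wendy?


Searching for <employee> with <name>Wendy</name>
Found at position 2
<role>Operations</role>

ANSWER: Operations


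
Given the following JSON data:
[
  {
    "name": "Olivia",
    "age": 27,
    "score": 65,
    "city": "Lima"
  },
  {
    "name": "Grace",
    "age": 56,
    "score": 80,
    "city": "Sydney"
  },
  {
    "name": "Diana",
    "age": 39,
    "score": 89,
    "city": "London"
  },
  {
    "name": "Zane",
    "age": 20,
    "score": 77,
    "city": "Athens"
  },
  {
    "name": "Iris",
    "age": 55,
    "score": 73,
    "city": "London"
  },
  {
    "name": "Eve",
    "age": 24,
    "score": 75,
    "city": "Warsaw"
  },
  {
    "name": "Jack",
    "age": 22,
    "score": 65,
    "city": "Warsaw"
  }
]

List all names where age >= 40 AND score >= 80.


Checking both conditions:
  Olivia (age=27, score=65) -> no
  Grace (age=56, score=80) -> YES
  Diana (age=39, score=89) -> no
  Zane (age=20, score=77) -> no
  Iris (age=55, score=73) -> no
  Eve (age=24, score=75) -> no
  Jack (age=22, score=65) -> no


ANSWER: Grace


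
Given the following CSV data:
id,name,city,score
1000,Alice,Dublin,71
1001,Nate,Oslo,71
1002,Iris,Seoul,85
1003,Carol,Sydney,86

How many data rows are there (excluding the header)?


Counting rows (excluding header):
Header: id,name,city,score
Data rows: 4

ANSWER: 4


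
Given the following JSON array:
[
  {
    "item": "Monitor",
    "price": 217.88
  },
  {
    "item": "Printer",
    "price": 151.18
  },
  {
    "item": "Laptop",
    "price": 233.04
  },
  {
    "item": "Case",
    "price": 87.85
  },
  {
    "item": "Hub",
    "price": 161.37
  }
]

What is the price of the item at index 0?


Array index 0 -> Monitor
price = 217.88

ANSWER: 217.88


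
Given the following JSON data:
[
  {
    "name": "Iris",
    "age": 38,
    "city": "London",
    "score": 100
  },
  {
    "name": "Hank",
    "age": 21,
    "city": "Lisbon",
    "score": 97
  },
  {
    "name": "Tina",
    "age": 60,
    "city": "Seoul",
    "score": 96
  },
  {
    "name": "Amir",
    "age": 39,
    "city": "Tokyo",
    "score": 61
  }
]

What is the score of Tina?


Looking up record where name = Tina
Record index: 2
Field 'score' = 96

ANSWER: 96


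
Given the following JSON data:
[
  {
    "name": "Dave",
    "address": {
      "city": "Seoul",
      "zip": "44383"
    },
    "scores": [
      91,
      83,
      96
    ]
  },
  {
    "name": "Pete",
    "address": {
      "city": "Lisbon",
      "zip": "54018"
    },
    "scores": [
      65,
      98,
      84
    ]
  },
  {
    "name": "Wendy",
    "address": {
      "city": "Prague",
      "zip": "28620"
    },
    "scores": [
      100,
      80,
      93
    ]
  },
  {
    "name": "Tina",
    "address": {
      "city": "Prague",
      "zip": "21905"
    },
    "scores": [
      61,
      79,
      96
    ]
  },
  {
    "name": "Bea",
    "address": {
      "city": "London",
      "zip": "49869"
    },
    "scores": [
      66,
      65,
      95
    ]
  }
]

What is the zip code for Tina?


Path: records[3].address.zip
Value: 21905

ANSWER: 21905


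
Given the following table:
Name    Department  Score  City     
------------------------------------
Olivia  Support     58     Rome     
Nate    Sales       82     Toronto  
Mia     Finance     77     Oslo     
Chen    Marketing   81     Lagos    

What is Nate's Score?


Row 2: Nate
Score = 82

ANSWER: 82


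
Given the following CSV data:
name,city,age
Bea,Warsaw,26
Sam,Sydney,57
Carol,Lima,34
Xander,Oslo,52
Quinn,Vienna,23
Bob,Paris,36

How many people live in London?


Scanning city column for 'London':
Total matches: 0

ANSWER: 0


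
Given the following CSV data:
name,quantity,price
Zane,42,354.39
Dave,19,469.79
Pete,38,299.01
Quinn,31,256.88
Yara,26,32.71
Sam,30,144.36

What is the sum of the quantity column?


Values in 'quantity' column:
  Row 1: 42
  Row 2: 19
  Row 3: 38
  Row 4: 31
  Row 5: 26
  Row 6: 30
Sum = 42 + 19 + 38 + 31 + 26 + 30 = 186

ANSWER: 186


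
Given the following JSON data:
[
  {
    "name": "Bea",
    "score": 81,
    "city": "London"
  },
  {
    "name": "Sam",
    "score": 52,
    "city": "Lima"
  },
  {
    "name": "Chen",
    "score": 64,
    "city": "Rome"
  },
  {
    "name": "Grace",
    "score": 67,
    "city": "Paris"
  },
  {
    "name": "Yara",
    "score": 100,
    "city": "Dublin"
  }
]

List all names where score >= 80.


Filtering records where score >= 80:
  Bea (score=81) -> YES
  Sam (score=52) -> no
  Chen (score=64) -> no
  Grace (score=67) -> no
  Yara (score=100) -> YES


ANSWER: Bea, Yara


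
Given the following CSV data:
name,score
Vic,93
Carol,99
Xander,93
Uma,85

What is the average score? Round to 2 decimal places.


Scores: 93, 99, 93, 85
Sum = 370
Count = 4
Average = 370 / 4 = 92.50

ANSWER: 92.50


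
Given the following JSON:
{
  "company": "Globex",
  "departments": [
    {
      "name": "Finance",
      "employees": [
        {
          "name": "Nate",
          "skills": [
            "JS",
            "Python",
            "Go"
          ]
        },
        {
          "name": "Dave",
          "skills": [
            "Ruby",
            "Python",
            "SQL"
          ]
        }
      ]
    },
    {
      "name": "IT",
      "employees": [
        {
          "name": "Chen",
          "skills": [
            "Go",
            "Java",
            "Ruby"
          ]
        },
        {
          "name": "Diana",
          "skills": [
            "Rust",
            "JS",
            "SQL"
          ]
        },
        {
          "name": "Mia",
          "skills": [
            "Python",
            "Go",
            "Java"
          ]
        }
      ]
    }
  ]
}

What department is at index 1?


Path: departments[1].name
Value: IT

ANSWER: IT


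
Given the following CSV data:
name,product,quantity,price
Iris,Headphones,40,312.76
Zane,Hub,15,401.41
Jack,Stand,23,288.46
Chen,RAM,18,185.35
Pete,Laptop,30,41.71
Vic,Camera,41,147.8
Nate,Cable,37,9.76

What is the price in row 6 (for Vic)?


Row 6: Vic
Column 'price' = 147.8

ANSWER: 147.8


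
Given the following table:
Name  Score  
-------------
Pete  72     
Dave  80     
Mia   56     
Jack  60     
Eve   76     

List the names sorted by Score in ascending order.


Sorting by Score (ascending):
  Mia: 56
  Jack: 60
  Pete: 72
  Eve: 76
  Dave: 80


ANSWER: Mia, Jack, Pete, Eve, Dave


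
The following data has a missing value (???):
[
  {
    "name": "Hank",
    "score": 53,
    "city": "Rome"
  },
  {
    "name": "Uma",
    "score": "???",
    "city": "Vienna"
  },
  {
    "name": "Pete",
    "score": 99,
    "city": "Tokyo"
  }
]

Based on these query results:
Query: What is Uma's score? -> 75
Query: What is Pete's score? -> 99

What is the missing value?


The missing value is Uma's score
From query: Uma's score = 75

ANSWER: 75


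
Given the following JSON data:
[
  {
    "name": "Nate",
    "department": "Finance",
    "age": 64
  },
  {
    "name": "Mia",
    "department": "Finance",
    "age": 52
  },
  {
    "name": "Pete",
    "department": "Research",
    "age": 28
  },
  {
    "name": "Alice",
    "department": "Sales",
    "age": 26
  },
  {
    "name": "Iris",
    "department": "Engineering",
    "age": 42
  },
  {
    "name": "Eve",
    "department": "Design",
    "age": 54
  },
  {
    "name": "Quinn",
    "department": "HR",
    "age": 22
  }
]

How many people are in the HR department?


Scanning records for department = HR
  Record 6: Quinn
Count: 1

ANSWER: 1


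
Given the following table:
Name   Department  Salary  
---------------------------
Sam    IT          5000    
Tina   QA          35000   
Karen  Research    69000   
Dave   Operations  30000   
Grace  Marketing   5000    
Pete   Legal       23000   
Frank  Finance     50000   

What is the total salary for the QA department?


QA department members:
  Tina: 35000
Total = 35000 = 35000

ANSWER: 35000


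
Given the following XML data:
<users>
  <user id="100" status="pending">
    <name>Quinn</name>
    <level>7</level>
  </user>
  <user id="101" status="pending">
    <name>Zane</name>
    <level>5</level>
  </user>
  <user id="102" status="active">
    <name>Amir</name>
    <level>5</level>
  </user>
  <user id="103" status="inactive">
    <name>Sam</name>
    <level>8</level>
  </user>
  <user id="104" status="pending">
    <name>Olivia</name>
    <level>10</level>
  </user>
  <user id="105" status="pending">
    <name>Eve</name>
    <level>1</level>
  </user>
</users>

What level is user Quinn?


Finding user: Quinn
<level>7</level>

ANSWER: 7


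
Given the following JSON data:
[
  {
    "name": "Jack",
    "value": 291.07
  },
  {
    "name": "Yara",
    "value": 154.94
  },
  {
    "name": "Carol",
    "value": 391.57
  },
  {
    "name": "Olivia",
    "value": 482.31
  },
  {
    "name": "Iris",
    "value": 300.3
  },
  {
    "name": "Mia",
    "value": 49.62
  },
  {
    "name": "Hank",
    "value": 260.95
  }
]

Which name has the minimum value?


Comparing values:
  Jack: 291.07
  Yara: 154.94
  Carol: 391.57
  Olivia: 482.31
  Iris: 300.3
  Mia: 49.62
  Hank: 260.95
Minimum: Mia (49.62)

ANSWER: Mia


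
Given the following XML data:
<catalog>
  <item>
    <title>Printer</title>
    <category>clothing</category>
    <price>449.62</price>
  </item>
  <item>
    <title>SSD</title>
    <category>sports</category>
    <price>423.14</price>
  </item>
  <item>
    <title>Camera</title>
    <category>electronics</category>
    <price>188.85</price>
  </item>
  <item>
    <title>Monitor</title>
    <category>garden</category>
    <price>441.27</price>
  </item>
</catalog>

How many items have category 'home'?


Scanning <item> elements for <category>home</category>:
Count: 0

ANSWER: 0


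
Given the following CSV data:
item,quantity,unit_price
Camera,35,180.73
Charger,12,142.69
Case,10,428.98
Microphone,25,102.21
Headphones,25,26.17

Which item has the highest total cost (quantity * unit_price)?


Computing row totals:
  Camera: 6325.55
  Charger: 1712.28
  Case: 4289.8
  Microphone: 2555.25
  Headphones: 654.25
Maximum: Camera (6325.55)

ANSWER: Camera


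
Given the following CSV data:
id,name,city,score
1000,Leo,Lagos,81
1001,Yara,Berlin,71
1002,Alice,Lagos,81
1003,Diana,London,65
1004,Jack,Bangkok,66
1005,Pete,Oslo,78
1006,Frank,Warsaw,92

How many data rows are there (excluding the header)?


Counting rows (excluding header):
Header: id,name,city,score
Data rows: 7

ANSWER: 7


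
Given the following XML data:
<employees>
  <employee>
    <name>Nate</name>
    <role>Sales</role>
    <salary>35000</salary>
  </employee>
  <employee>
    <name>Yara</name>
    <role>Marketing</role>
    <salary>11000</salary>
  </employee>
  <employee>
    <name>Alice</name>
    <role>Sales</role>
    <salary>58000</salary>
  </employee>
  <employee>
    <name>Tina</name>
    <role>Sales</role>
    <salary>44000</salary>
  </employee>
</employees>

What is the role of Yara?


Searching for <employee> with <name>Yara</name>
Found at position 2
<role>Marketing</role>

ANSWER: Marketing


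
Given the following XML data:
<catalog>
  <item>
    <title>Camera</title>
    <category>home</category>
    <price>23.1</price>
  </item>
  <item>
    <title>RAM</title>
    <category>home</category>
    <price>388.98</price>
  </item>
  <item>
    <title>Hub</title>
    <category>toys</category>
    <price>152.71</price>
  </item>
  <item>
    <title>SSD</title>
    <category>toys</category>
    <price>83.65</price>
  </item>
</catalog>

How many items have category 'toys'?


Scanning <item> elements for <category>toys</category>:
  Item 3: Hub -> MATCH
  Item 4: SSD -> MATCH
Count: 2

ANSWER: 2


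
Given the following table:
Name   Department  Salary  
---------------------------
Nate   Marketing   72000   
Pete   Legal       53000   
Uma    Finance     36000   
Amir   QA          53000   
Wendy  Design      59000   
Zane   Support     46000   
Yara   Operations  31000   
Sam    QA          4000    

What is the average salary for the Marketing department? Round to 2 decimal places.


Marketing department members:
  Nate: 72000
Sum = 72000
Count = 1
Average = 72000 / 1 = 72000.00

ANSWER: 72000.00


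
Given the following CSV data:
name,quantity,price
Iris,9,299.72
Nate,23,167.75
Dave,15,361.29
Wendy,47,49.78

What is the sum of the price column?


Values in 'price' column:
  Row 1: 299.72
  Row 2: 167.75
  Row 3: 361.29
  Row 4: 49.78
Sum = 299.72 + 167.75 + 361.29 + 49.78 = 878.54

ANSWER: 878.54


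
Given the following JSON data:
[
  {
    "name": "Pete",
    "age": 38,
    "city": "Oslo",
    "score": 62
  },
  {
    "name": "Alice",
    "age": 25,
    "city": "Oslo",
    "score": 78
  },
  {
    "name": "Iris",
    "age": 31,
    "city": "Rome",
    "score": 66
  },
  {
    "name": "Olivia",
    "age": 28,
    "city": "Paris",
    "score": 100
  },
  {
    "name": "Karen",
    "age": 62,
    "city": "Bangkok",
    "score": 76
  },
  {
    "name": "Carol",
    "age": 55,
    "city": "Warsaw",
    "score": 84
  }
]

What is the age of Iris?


Looking up record where name = Iris
Record index: 2
Field 'age' = 31

ANSWER: 31


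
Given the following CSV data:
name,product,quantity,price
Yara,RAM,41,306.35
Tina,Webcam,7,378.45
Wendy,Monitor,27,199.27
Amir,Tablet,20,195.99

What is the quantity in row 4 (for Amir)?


Row 4: Amir
Column 'quantity' = 20

ANSWER: 20


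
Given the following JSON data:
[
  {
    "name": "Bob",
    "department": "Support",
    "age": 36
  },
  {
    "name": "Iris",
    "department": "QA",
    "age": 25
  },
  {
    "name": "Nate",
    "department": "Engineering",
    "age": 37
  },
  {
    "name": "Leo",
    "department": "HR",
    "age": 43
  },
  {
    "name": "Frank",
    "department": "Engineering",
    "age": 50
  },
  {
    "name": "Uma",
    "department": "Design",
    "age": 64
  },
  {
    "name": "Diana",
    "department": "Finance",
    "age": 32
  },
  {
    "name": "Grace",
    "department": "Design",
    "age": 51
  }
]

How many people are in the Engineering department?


Scanning records for department = Engineering
  Record 2: Nate
  Record 4: Frank
Count: 2

ANSWER: 2


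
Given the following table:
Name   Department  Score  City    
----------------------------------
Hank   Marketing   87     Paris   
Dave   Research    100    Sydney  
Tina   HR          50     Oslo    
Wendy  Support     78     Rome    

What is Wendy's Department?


Row 4: Wendy
Department = Support

ANSWER: Support


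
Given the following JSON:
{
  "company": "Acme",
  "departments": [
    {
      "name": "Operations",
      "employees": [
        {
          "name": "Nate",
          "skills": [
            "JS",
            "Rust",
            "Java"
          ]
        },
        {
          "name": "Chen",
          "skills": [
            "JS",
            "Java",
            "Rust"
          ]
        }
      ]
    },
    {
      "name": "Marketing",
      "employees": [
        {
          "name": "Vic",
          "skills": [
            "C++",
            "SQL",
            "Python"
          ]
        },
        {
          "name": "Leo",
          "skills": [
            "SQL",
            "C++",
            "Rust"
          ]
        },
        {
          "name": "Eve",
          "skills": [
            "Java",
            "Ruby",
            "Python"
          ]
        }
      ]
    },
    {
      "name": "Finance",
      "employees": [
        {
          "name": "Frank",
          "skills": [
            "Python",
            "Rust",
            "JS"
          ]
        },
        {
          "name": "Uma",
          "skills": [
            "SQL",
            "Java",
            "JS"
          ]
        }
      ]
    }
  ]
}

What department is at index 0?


Path: departments[0].name
Value: Operations

ANSWER: Operations


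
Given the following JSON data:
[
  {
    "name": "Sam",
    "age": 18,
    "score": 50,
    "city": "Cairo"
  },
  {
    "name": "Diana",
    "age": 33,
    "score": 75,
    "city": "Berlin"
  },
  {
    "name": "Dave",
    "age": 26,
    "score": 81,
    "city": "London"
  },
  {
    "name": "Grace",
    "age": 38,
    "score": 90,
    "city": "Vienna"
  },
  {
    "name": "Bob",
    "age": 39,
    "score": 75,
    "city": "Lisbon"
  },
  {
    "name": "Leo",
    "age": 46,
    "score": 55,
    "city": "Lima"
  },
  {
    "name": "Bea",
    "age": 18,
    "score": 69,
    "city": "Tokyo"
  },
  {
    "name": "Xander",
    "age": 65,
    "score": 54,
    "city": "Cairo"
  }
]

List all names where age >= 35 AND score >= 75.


Checking both conditions:
  Sam (age=18, score=50) -> no
  Diana (age=33, score=75) -> no
  Dave (age=26, score=81) -> no
  Grace (age=38, score=90) -> YES
  Bob (age=39, score=75) -> YES
  Leo (age=46, score=55) -> no
  Bea (age=18, score=69) -> no
  Xander (age=65, score=54) -> no


ANSWER: Grace, Bob


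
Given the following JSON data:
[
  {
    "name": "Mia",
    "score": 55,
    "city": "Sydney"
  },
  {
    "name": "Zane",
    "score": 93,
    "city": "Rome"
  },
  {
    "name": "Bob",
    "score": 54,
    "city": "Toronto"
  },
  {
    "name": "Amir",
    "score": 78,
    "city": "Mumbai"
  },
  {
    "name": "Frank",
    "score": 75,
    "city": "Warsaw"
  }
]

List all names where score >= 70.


Filtering records where score >= 70:
  Mia (score=55) -> no
  Zane (score=93) -> YES
  Bob (score=54) -> no
  Amir (score=78) -> YES
  Frank (score=75) -> YES


ANSWER: Zane, Amir, Frank


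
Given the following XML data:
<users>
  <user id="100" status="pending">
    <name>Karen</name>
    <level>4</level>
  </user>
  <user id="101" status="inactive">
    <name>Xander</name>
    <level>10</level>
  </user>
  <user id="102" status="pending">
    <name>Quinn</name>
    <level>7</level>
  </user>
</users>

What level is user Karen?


Finding user: Karen
<level>4</level>

ANSWER: 4


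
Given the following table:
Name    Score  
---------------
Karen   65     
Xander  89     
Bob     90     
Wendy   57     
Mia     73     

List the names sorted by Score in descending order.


Sorting by Score (descending):
  Bob: 90
  Xander: 89
  Mia: 73
  Karen: 65
  Wendy: 57


ANSWER: Bob, Xander, Mia, Karen, Wendy


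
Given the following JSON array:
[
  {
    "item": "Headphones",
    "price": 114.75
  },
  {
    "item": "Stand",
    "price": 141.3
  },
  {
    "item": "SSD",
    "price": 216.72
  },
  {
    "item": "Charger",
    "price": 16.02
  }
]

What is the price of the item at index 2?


Array index 2 -> SSD
price = 216.72

ANSWER: 216.72


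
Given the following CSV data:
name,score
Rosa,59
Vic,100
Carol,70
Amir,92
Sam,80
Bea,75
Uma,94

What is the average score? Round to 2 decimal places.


Scores: 59, 100, 70, 92, 80, 75, 94
Sum = 570
Count = 7
Average = 570 / 7 = 81.43

ANSWER: 81.43


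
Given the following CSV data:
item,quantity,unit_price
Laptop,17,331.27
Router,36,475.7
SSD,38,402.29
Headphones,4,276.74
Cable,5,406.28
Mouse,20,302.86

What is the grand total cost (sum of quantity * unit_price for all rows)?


Computing row totals:
  Laptop: 17 * 331.27 = 5631.59
  Router: 36 * 475.7 = 17125.2
  SSD: 38 * 402.29 = 15287.02
  Headphones: 4 * 276.74 = 1106.96
  Cable: 5 * 406.28 = 2031.4
  Mouse: 20 * 302.86 = 6057.2
Grand total = 5631.59 + 17125.2 + 15287.02 + 1106.96 + 2031.4 + 6057.2 = 47239.37

ANSWER: 47239.37


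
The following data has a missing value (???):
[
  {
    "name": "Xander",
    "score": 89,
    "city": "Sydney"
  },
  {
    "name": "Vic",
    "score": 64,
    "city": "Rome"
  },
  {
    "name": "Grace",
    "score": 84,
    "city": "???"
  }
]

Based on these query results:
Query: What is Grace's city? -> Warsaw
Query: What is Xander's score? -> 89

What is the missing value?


The missing value is Grace's city
From query: Grace's city = Warsaw

ANSWER: Warsaw


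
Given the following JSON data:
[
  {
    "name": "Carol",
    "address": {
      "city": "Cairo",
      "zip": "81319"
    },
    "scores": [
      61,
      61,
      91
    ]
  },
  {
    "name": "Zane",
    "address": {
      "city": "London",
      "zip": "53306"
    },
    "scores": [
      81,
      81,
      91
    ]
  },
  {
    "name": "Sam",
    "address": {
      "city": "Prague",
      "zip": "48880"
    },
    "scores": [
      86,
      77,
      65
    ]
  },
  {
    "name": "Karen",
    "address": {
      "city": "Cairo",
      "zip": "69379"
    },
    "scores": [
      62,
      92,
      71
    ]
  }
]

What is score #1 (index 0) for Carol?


Path: records[0].scores[0]
Value: 61

ANSWER: 61


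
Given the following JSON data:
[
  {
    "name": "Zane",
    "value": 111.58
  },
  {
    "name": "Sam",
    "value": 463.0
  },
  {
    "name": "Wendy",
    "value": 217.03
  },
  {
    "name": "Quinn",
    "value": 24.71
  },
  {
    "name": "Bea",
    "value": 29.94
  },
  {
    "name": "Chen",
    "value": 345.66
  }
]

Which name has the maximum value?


Comparing values:
  Zane: 111.58
  Sam: 463.0
  Wendy: 217.03
  Quinn: 24.71
  Bea: 29.94
  Chen: 345.66
Maximum: Sam (463.0)

ANSWER: Sam


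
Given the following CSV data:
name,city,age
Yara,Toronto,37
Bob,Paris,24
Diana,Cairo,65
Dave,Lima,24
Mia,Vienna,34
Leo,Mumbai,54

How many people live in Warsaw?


Scanning city column for 'Warsaw':
Total matches: 0

ANSWER: 0


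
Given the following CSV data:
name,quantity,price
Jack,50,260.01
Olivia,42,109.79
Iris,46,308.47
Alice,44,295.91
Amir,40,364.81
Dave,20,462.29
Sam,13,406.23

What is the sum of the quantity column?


Values in 'quantity' column:
  Row 1: 50
  Row 2: 42
  Row 3: 46
  Row 4: 44
  Row 5: 40
  Row 6: 20
  Row 7: 13
Sum = 50 + 42 + 46 + 44 + 40 + 20 + 13 = 255

ANSWER: 255


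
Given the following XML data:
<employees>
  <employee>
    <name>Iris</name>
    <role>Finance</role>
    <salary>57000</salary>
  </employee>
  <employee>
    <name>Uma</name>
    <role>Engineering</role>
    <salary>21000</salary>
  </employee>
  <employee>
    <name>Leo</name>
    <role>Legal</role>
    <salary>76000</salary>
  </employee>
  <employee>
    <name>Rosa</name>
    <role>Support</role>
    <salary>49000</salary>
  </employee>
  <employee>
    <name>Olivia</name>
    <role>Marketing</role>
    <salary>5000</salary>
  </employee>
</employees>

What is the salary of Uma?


Searching for <employee> with <name>Uma</name>
Found at position 2
<salary>21000</salary>

ANSWER: 21000


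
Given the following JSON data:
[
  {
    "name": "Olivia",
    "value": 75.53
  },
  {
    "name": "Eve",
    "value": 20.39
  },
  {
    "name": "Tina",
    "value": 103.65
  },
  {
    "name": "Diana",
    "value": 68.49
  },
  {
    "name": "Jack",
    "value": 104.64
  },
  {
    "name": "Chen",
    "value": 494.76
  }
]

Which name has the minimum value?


Comparing values:
  Olivia: 75.53
  Eve: 20.39
  Tina: 103.65
  Diana: 68.49
  Jack: 104.64
  Chen: 494.76
Minimum: Eve (20.39)

ANSWER: Eve


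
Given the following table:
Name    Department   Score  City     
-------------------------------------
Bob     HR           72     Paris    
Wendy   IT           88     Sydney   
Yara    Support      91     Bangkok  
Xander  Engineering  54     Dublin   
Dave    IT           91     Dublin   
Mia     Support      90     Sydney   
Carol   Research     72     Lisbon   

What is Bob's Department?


Row 1: Bob
Department = HR

ANSWER: HR


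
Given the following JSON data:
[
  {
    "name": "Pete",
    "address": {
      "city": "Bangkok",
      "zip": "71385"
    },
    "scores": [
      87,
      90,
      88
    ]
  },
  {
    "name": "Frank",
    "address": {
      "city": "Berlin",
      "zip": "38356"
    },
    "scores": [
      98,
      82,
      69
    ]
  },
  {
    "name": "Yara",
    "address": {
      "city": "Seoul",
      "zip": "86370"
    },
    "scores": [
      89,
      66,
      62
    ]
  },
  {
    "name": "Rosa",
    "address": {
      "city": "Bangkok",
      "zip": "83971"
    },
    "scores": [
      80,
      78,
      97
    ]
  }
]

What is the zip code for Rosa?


Path: records[3].address.zip
Value: 83971

ANSWER: 83971


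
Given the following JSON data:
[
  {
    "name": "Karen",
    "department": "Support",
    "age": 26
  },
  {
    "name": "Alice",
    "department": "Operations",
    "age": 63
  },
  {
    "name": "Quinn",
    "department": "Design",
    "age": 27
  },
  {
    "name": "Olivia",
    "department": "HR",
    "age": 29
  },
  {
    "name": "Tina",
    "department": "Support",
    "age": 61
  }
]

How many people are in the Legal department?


Scanning records for department = Legal
  No matches found
Count: 0

ANSWER: 0


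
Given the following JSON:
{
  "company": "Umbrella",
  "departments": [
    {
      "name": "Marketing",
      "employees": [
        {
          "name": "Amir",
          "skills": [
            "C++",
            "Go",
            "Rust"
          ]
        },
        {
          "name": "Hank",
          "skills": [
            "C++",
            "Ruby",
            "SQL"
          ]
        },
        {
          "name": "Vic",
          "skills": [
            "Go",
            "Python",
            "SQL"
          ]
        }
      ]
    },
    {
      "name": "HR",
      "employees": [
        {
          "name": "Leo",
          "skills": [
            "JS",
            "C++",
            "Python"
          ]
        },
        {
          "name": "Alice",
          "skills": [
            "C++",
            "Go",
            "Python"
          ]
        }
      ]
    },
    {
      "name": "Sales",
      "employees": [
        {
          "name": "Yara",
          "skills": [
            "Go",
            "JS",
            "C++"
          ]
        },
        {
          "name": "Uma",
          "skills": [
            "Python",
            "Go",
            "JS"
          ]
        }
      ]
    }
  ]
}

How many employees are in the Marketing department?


Path: departments[0].employees
Count: 3

ANSWER: 3


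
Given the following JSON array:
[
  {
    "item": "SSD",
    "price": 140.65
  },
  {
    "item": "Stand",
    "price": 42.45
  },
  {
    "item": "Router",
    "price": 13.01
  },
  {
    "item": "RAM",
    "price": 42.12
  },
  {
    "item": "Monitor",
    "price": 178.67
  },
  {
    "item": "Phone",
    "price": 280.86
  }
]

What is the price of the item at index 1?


Array index 1 -> Stand
price = 42.45

ANSWER: 42.45


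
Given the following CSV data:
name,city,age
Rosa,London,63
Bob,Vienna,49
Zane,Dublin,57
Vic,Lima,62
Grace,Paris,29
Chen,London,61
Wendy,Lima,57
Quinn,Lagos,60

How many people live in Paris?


Scanning city column for 'Paris':
  Row 5: Grace -> MATCH
Total matches: 1

ANSWER: 1


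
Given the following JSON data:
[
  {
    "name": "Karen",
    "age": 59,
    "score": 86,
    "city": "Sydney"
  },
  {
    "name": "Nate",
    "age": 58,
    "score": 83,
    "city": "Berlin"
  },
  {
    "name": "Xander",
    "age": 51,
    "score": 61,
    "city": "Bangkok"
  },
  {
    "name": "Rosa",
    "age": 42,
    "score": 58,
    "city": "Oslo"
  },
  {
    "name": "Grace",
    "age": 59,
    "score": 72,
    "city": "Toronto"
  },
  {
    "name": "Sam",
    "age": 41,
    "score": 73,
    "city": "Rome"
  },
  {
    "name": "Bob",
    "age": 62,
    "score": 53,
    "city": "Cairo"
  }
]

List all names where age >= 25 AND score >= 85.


Checking both conditions:
  Karen (age=59, score=86) -> YES
  Nate (age=58, score=83) -> no
  Xander (age=51, score=61) -> no
  Rosa (age=42, score=58) -> no
  Grace (age=59, score=72) -> no
  Sam (age=41, score=73) -> no
  Bob (age=62, score=53) -> no


ANSWER: Karen


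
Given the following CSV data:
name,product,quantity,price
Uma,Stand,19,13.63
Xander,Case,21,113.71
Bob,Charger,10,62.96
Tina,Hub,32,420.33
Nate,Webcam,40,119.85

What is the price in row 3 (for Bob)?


Row 3: Bob
Column 'price' = 62.96

ANSWER: 62.96


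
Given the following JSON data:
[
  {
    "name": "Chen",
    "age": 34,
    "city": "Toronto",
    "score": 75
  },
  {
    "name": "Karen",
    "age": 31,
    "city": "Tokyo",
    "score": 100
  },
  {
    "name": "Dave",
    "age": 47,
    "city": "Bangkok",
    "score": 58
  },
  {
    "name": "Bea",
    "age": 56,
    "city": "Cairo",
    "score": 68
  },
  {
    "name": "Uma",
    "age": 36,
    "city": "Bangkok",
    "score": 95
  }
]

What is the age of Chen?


Looking up record where name = Chen
Record index: 0
Field 'age' = 34

ANSWER: 34


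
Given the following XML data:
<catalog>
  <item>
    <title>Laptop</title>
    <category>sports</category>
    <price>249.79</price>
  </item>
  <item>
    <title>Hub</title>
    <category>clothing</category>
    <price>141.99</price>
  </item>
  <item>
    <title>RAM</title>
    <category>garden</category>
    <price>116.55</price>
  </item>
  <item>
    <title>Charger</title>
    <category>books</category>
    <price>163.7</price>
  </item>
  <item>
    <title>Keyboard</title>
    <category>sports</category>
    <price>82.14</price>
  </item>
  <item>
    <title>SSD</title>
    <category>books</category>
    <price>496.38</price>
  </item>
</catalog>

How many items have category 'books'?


Scanning <item> elements for <category>books</category>:
  Item 4: Charger -> MATCH
  Item 6: SSD -> MATCH
Count: 2

ANSWER: 2


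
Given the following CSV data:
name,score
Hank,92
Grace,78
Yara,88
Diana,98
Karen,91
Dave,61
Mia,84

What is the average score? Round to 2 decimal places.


Scores: 92, 78, 88, 98, 91, 61, 84
Sum = 592
Count = 7
Average = 592 / 7 = 84.57

ANSWER: 84.57


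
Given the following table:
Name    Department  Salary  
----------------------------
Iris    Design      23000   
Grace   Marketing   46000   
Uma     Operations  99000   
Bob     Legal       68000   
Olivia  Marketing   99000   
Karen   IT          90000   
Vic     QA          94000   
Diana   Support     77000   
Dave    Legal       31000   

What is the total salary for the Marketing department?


Marketing department members:
  Grace: 46000
  Olivia: 99000
Total = 46000 + 99000 = 145000

ANSWER: 145000


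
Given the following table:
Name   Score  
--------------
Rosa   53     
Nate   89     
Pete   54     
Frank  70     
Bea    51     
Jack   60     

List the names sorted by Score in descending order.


Sorting by Score (descending):
  Nate: 89
  Frank: 70
  Jack: 60
  Pete: 54
  Rosa: 53
  Bea: 51


ANSWER: Nate, Frank, Jack, Pete, Rosa, Bea


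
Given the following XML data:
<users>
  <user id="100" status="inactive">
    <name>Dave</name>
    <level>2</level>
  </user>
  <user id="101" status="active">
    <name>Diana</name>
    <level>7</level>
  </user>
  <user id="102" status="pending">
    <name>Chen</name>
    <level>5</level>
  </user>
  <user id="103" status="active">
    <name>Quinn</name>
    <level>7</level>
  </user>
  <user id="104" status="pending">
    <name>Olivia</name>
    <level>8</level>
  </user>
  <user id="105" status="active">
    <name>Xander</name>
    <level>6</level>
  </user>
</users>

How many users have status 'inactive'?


Counting users with status='inactive':
  Dave (id=100) -> MATCH
Count: 1

ANSWER: 1


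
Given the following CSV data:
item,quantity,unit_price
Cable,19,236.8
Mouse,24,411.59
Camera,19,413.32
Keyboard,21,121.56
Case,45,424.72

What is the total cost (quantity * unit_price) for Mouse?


Row: Mouse
quantity = 24
unit_price = 411.59
total = 24 * 411.59 = 9878.16

ANSWER: 9878.16


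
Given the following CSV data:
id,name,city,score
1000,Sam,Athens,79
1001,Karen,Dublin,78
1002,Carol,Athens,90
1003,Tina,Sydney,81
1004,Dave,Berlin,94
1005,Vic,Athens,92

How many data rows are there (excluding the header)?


Counting rows (excluding header):
Header: id,name,city,score
Data rows: 6

ANSWER: 6


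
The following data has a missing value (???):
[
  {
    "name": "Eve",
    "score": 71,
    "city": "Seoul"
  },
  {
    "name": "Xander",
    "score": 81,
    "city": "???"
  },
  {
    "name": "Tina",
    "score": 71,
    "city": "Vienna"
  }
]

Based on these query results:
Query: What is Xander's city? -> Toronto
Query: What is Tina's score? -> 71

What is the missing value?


The missing value is Xander's city
From query: Xander's city = Toronto

ANSWER: Toronto


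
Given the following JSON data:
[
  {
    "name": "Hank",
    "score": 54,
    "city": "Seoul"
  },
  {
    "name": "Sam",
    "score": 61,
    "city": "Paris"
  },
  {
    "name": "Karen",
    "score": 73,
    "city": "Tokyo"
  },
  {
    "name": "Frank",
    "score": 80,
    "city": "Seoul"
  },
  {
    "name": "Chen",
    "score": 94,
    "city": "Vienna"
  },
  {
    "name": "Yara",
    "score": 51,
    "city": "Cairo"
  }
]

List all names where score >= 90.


Filtering records where score >= 90:
  Hank (score=54) -> no
  Sam (score=61) -> no
  Karen (score=73) -> no
  Frank (score=80) -> no
  Chen (score=94) -> YES
  Yara (score=51) -> no


ANSWER: Chen


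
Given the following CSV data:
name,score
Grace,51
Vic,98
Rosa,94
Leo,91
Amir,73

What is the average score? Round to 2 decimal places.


Scores: 51, 98, 94, 91, 73
Sum = 407
Count = 5
Average = 407 / 5 = 81.40

ANSWER: 81.40


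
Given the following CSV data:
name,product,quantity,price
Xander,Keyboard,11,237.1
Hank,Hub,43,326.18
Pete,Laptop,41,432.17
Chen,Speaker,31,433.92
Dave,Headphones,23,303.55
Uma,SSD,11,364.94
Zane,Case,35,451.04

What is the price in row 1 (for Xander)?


Row 1: Xander
Column 'price' = 237.1

ANSWER: 237.1


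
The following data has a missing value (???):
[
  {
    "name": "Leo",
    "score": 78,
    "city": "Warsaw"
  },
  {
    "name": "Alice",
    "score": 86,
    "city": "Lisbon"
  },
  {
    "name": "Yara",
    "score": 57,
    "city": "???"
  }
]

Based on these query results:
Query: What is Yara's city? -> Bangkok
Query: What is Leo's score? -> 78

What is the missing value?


The missing value is Yara's city
From query: Yara's city = Bangkok

ANSWER: Bangkok


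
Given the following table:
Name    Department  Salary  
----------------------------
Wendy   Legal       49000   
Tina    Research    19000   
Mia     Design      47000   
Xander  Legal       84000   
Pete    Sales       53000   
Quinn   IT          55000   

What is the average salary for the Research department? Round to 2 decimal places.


Research department members:
  Tina: 19000
Sum = 19000
Count = 1
Average = 19000 / 1 = 19000.00

ANSWER: 19000.00


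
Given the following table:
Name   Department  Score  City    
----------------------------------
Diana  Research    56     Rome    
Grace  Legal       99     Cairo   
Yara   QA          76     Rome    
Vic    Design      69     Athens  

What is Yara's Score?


Row 3: Yara
Score = 76

ANSWER: 76


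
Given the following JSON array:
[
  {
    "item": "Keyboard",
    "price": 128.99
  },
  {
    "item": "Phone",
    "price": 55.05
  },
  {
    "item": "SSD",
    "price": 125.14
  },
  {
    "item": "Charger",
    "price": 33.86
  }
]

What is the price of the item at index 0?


Array index 0 -> Keyboard
price = 128.99

ANSWER: 128.99


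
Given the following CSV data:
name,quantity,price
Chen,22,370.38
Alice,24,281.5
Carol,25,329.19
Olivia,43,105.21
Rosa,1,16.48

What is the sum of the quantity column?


Values in 'quantity' column:
  Row 1: 22
  Row 2: 24
  Row 3: 25
  Row 4: 43
  Row 5: 1
Sum = 22 + 24 + 25 + 43 + 1 = 115

ANSWER: 115


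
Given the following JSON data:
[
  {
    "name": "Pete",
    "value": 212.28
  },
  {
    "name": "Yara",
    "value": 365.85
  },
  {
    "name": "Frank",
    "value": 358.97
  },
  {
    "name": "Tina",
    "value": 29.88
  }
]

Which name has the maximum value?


Comparing values:
  Pete: 212.28
  Yara: 365.85
  Frank: 358.97
  Tina: 29.88
Maximum: Yara (365.85)

ANSWER: Yara


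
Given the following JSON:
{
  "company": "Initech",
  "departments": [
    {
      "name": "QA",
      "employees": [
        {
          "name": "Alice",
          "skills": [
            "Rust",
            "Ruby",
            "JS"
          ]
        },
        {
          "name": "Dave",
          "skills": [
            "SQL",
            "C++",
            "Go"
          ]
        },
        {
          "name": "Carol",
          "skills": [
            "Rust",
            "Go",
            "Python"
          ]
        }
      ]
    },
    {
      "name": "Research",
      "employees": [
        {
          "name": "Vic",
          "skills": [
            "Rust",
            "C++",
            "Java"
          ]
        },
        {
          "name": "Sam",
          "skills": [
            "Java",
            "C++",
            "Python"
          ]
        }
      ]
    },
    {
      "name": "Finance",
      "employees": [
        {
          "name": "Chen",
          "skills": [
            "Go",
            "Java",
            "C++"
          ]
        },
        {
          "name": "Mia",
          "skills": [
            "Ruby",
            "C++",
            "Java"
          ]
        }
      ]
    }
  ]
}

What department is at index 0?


Path: departments[0].name
Value: QA

ANSWER: QA


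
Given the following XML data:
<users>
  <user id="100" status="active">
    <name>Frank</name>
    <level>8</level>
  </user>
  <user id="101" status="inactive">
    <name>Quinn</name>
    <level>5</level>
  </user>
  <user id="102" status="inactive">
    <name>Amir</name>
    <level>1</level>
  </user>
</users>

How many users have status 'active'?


Counting users with status='active':
  Frank (id=100) -> MATCH
Count: 1

ANSWER: 1


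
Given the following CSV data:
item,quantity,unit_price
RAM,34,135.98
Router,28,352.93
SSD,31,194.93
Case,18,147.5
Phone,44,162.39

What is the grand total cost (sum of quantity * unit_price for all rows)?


Computing row totals:
  RAM: 34 * 135.98 = 4623.32
  Router: 28 * 352.93 = 9882.04
  SSD: 31 * 194.93 = 6042.83
  Case: 18 * 147.5 = 2655.0
  Phone: 44 * 162.39 = 7145.16
Grand total = 4623.32 + 9882.04 + 6042.83 + 2655.0 + 7145.16 = 30348.35

ANSWER: 30348.35


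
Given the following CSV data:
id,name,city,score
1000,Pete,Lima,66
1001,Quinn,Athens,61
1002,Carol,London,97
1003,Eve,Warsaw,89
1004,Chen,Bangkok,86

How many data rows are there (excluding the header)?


Counting rows (excluding header):
Header: id,name,city,score
Data rows: 5

ANSWER: 5
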